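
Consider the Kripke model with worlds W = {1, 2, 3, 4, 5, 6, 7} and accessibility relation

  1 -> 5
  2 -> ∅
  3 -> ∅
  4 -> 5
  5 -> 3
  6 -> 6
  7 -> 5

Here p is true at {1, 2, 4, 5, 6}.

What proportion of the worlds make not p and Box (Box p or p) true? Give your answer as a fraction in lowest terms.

1: not p is F, Box (Box p or p) is T. ✗
2: not p is F, Box (Box p or p) is T. ✗
3: not p is T, Box (Box p or p) is T. ✓
4: not p is F, Box (Box p or p) is T. ✗
5: not p is F, Box (Box p or p) is T. ✗
6: not p is F, Box (Box p or p) is T. ✗
7: not p is T, Box (Box p or p) is T. ✓
That's 2 of 7 worlds, so 2/7.

2/7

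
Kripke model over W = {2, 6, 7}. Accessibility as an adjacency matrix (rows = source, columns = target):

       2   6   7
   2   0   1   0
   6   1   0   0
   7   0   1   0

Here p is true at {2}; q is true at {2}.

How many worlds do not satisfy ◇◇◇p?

2

2: successors {6}; ◇◇p there: 6:F. ✗
6: successors {2}; ◇◇p there: 2:T. ✓
7: successors {6}; ◇◇p there: 6:F. ✗
Satisfying worlds: {6}.
So ◇◇◇p fails at the other 2 worlds.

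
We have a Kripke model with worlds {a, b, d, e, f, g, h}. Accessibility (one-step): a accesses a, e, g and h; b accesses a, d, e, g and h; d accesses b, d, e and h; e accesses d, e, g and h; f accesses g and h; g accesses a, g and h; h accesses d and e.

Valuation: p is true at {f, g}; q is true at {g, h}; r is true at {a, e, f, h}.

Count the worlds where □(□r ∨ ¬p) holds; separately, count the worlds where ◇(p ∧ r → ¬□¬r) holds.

2 and 7

For □(□r ∨ ¬p):
a: successors {a, e, g, h}; □r ∨ ¬p there: a:T, e:T, g:F, h:T. ✗
b: successors {a, d, e, g, h}; □r ∨ ¬p there: a:T, d:T, e:T, g:F, h:T. ✗
d: successors {b, d, e, h}; □r ∨ ¬p there: b:T, d:T, e:T, h:T. ✓
e: successors {d, e, g, h}; □r ∨ ¬p there: d:T, e:T, g:F, h:T. ✗
f: successors {g, h}; □r ∨ ¬p there: g:F, h:T. ✗
g: successors {a, g, h}; □r ∨ ¬p there: a:T, g:F, h:T. ✗
h: successors {d, e}; □r ∨ ¬p there: d:T, e:T. ✓
— 2 worlds.
For ◇(p ∧ r → ¬□¬r):
a: successors {a, e, g, h}; p ∧ r → ¬□¬r there: a:T, e:T, g:T, h:T. ✓
b: successors {a, d, e, g, h}; p ∧ r → ¬□¬r there: a:T, d:T, e:T, g:T, h:T. ✓
d: successors {b, d, e, h}; p ∧ r → ¬□¬r there: b:T, d:T, e:T, h:T. ✓
e: successors {d, e, g, h}; p ∧ r → ¬□¬r there: d:T, e:T, g:T, h:T. ✓
f: successors {g, h}; p ∧ r → ¬□¬r there: g:T, h:T. ✓
g: successors {a, g, h}; p ∧ r → ¬□¬r there: a:T, g:T, h:T. ✓
h: successors {d, e}; p ∧ r → ¬□¬r there: d:T, e:T. ✓
— 7 worlds.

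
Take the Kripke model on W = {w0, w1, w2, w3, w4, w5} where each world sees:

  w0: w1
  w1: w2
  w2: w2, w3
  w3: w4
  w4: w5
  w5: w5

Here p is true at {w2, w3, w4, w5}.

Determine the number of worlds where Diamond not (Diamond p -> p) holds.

w0: successors {w1}; not (Diamond p -> p) there: w1:T. ✓
w1: successors {w2}; not (Diamond p -> p) there: w2:F. ✗
w2: successors {w2, w3}; not (Diamond p -> p) there: w2:F, w3:F. ✗
w3: successors {w4}; not (Diamond p -> p) there: w4:F. ✗
w4: successors {w5}; not (Diamond p -> p) there: w5:F. ✗
w5: successors {w5}; not (Diamond p -> p) there: w5:F. ✗
Satisfying worlds: {w0}.

1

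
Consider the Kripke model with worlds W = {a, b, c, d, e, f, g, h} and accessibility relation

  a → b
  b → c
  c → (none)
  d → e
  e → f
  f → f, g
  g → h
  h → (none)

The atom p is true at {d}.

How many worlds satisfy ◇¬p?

6

a: successors {b}; ¬p there: b:T. ✓
b: successors {c}; ¬p there: c:T. ✓
c: no successors, so ◇¬p fails. ✗
d: successors {e}; ¬p there: e:T. ✓
e: successors {f}; ¬p there: f:T. ✓
f: successors {f, g}; ¬p there: f:T, g:T. ✓
g: successors {h}; ¬p there: h:T. ✓
h: no successors, so ◇¬p fails. ✗
Satisfying worlds: {a, b, d, e, f, g}.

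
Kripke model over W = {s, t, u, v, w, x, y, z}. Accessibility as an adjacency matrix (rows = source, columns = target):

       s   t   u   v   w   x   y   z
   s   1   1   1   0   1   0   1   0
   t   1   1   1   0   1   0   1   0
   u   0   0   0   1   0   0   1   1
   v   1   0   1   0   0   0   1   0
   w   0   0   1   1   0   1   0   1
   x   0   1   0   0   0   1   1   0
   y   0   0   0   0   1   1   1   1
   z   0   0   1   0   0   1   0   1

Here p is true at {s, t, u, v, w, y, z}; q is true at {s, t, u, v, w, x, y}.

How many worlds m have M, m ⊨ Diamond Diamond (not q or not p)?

8

s: successors {s, t, u, w, y}; Diamond (not q or not p) there: s:F, t:F, u:T, w:T, y:T. ✓
t: successors {s, t, u, w, y}; Diamond (not q or not p) there: s:F, t:F, u:T, w:T, y:T. ✓
u: successors {v, y, z}; Diamond (not q or not p) there: v:F, y:T, z:T. ✓
v: successors {s, u, y}; Diamond (not q or not p) there: s:F, u:T, y:T. ✓
w: successors {u, v, x, z}; Diamond (not q or not p) there: u:T, v:F, x:T, z:T. ✓
x: successors {t, x, y}; Diamond (not q or not p) there: t:F, x:T, y:T. ✓
y: successors {w, x, y, z}; Diamond (not q or not p) there: w:T, x:T, y:T, z:T. ✓
z: successors {u, x, z}; Diamond (not q or not p) there: u:T, x:T, z:T. ✓
Satisfying worlds: {s, t, u, v, w, x, y, z}.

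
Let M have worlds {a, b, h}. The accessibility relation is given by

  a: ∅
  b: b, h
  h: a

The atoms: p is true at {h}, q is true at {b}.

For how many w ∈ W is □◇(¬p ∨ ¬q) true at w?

2

a: no successors, so □◇(¬p ∨ ¬q) holds vacuously. ✓
b: successors {b, h}; ◇(¬p ∨ ¬q) there: b:T, h:T. ✓
h: successors {a}; ◇(¬p ∨ ¬q) there: a:F. ✗
Satisfying worlds: {a, b}.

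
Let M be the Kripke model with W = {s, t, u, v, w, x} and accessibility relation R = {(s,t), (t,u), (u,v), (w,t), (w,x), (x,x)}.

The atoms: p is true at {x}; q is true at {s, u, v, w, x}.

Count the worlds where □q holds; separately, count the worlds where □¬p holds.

4 and 4

For □q:
s: successors {t}; q there: t:F. ✗
t: successors {u}; q there: u:T. ✓
u: successors {v}; q there: v:T. ✓
v: no successors, so □q holds vacuously. ✓
w: successors {t, x}; q there: t:F, x:T. ✗
x: successors {x}; q there: x:T. ✓
— 4 worlds.
For □¬p:
s: successors {t}; ¬p there: t:T. ✓
t: successors {u}; ¬p there: u:T. ✓
u: successors {v}; ¬p there: v:T. ✓
v: no successors, so □¬p holds vacuously. ✓
w: successors {t, x}; ¬p there: t:T, x:F. ✗
x: successors {x}; ¬p there: x:F. ✗
— 4 worlds.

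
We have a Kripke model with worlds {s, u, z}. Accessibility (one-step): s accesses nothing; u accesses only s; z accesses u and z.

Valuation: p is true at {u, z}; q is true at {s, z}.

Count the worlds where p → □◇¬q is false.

2

s: p is F, □◇¬q is T. ✓
u: p is T, □◇¬q is F. ✗
z: p is T, □◇¬q is F. ✗
Satisfying worlds: {s}.
So p → □◇¬q fails at the other 2 worlds.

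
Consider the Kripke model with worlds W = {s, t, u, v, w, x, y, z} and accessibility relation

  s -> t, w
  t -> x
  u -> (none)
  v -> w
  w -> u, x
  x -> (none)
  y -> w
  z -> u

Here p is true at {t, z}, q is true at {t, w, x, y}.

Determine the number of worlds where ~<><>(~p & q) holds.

5

s: <><>(~p & q) is T. ✗
t: <><>(~p & q) is F. ✓
u: <><>(~p & q) is F. ✓
v: <><>(~p & q) is T. ✗
w: <><>(~p & q) is F. ✓
x: <><>(~p & q) is F. ✓
y: <><>(~p & q) is T. ✗
z: <><>(~p & q) is F. ✓
Satisfying worlds: {t, u, w, x, z}.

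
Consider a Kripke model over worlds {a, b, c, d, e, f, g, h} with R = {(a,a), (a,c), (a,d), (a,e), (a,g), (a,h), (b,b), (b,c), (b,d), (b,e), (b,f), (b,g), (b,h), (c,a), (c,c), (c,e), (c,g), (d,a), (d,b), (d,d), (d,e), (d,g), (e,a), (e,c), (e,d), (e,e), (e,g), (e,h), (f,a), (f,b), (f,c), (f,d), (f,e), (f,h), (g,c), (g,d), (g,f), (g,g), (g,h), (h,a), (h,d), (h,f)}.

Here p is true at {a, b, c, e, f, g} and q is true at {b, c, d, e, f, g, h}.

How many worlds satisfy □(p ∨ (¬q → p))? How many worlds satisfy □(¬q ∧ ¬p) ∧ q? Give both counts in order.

For □(p ∨ (¬q → p)):
a: successors {a, c, d, e, g, h}; p ∨ (¬q → p) there: a:T, c:T, d:T, e:T, g:T, h:T. ✓
b: successors {b, c, d, e, f, g, h}; p ∨ (¬q → p) there: b:T, c:T, d:T, e:T, f:T, g:T, h:T. ✓
c: successors {a, c, e, g}; p ∨ (¬q → p) there: a:T, c:T, e:T, g:T. ✓
d: successors {a, b, d, e, g}; p ∨ (¬q → p) there: a:T, b:T, d:T, e:T, g:T. ✓
e: successors {a, c, d, e, g, h}; p ∨ (¬q → p) there: a:T, c:T, d:T, e:T, g:T, h:T. ✓
f: successors {a, b, c, d, e, h}; p ∨ (¬q → p) there: a:T, b:T, c:T, d:T, e:T, h:T. ✓
g: successors {c, d, f, g, h}; p ∨ (¬q → p) there: c:T, d:T, f:T, g:T, h:T. ✓
h: successors {a, d, f}; p ∨ (¬q → p) there: a:T, d:T, f:T. ✓
— 8 worlds.
For □(¬q ∧ ¬p) ∧ q:
a: □(¬q ∧ ¬p) is F, q is F. ✗
b: □(¬q ∧ ¬p) is F, q is T. ✗
c: □(¬q ∧ ¬p) is F, q is T. ✗
d: □(¬q ∧ ¬p) is F, q is T. ✗
e: □(¬q ∧ ¬p) is F, q is T. ✗
f: □(¬q ∧ ¬p) is F, q is T. ✗
g: □(¬q ∧ ¬p) is F, q is T. ✗
h: □(¬q ∧ ¬p) is F, q is T. ✗
— 0 worlds.

8 and 0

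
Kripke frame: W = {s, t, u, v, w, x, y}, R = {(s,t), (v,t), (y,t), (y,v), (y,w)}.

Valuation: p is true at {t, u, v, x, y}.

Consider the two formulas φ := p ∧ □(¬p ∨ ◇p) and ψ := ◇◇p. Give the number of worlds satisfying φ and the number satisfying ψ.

For p ∧ □(¬p ∨ ◇p):
s: p is F, □(¬p ∨ ◇p) is F. ✗
t: p is T, □(¬p ∨ ◇p) is T. ✓
u: p is T, □(¬p ∨ ◇p) is T. ✓
v: p is T, □(¬p ∨ ◇p) is F. ✗
w: p is F, □(¬p ∨ ◇p) is T. ✗
x: p is T, □(¬p ∨ ◇p) is T. ✓
y: p is T, □(¬p ∨ ◇p) is F. ✗
— 3 worlds.
For ◇◇p:
s: successors {t}; ◇p there: t:F. ✗
t: no successors, so ◇◇p fails. ✗
u: no successors, so ◇◇p fails. ✗
v: successors {t}; ◇p there: t:F. ✗
w: no successors, so ◇◇p fails. ✗
x: no successors, so ◇◇p fails. ✗
y: successors {t, v, w}; ◇p there: t:F, v:T, w:F. ✓
— 1 world.

3 and 1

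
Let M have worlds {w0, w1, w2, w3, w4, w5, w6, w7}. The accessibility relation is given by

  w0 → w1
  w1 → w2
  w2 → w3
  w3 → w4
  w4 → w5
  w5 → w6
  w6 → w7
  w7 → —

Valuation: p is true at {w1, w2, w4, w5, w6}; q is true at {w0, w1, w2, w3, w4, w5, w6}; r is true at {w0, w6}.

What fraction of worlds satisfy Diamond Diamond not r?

5/8

w0: successors {w1}; Diamond not r there: w1:T. ✓
w1: successors {w2}; Diamond not r there: w2:T. ✓
w2: successors {w3}; Diamond not r there: w3:T. ✓
w3: successors {w4}; Diamond not r there: w4:T. ✓
w4: successors {w5}; Diamond not r there: w5:F. ✗
w5: successors {w6}; Diamond not r there: w6:T. ✓
w6: successors {w7}; Diamond not r there: w7:F. ✗
w7: no successors, so Diamond Diamond not r fails. ✗
That's 5 of 8 worlds, so 5/8.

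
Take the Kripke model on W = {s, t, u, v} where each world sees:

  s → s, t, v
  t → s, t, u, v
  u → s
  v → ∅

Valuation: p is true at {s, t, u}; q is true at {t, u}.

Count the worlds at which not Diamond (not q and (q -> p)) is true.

1

s: Diamond (not q and (q -> p)) is T. ✗
t: Diamond (not q and (q -> p)) is T. ✗
u: Diamond (not q and (q -> p)) is T. ✗
v: Diamond (not q and (q -> p)) is F. ✓
Satisfying worlds: {v}.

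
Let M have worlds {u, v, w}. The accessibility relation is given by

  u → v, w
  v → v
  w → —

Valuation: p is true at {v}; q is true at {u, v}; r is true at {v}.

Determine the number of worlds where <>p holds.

u: successors {v, w}; p there: v:T, w:F. ✓
v: successors {v}; p there: v:T. ✓
w: no successors, so <>p fails. ✗
Satisfying worlds: {u, v}.

2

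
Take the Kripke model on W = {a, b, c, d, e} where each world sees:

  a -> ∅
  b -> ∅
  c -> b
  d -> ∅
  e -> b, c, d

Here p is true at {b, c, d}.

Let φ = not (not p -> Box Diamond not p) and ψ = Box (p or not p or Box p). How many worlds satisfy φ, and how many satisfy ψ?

For not (not p -> Box Diamond not p):
a: not p -> Box Diamond not p is T. ✗
b: not p -> Box Diamond not p is T. ✗
c: not p -> Box Diamond not p is T. ✗
d: not p -> Box Diamond not p is T. ✗
e: not p -> Box Diamond not p is F. ✓
— 1 world.
For Box (p or not p or Box p):
a: no successors, so Box (p or not p or Box p) holds vacuously. ✓
b: no successors, so Box (p or not p or Box p) holds vacuously. ✓
c: successors {b}; p or not p or Box p there: b:T. ✓
d: no successors, so Box (p or not p or Box p) holds vacuously. ✓
e: successors {b, c, d}; p or not p or Box p there: b:T, c:T, d:T. ✓
— 5 worlds.

1 and 5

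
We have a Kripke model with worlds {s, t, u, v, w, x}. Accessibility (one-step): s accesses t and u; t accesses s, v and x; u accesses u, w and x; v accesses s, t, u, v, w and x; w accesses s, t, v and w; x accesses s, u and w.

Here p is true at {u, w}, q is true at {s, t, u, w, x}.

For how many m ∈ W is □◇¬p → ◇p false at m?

s: □◇¬p is T, ◇p is T. ✓
t: □◇¬p is T, ◇p is F. ✗
u: □◇¬p is T, ◇p is T. ✓
v: □◇¬p is T, ◇p is T. ✓
w: □◇¬p is T, ◇p is T. ✓
x: □◇¬p is T, ◇p is T. ✓
Satisfying worlds: {s, u, v, w, x}.
So □◇¬p → ◇p fails at the other 1 world.

1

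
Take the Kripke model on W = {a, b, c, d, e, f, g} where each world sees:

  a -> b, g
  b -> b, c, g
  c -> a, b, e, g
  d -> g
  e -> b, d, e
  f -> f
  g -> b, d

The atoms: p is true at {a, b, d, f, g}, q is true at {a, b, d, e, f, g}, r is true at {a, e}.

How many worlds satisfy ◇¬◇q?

0

a: successors {b, g}; ¬◇q there: b:F, g:F. ✗
b: successors {b, c, g}; ¬◇q there: b:F, c:F, g:F. ✗
c: successors {a, b, e, g}; ¬◇q there: a:F, b:F, e:F, g:F. ✗
d: successors {g}; ¬◇q there: g:F. ✗
e: successors {b, d, e}; ¬◇q there: b:F, d:F, e:F. ✗
f: successors {f}; ¬◇q there: f:F. ✗
g: successors {b, d}; ¬◇q there: b:F, d:F. ✗
Satisfying worlds: ∅.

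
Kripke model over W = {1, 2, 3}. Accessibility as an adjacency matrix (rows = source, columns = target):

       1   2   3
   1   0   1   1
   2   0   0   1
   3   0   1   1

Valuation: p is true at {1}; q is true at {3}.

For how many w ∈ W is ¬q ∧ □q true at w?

1: ¬q is T, □q is F. ✗
2: ¬q is T, □q is T. ✓
3: ¬q is F, □q is F. ✗
Satisfying worlds: {2}.

1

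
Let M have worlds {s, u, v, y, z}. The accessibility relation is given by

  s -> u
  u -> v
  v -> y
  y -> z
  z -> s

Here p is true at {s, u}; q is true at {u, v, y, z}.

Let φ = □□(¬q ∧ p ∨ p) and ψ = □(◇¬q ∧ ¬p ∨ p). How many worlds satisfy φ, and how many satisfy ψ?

2 and 3

For □□(¬q ∧ p ∨ p):
s: successors {u}; □(¬q ∧ p ∨ p) there: u:F. ✗
u: successors {v}; □(¬q ∧ p ∨ p) there: v:F. ✗
v: successors {y}; □(¬q ∧ p ∨ p) there: y:F. ✗
y: successors {z}; □(¬q ∧ p ∨ p) there: z:T. ✓
z: successors {s}; □(¬q ∧ p ∨ p) there: s:T. ✓
— 2 worlds.
For □(◇¬q ∧ ¬p ∨ p):
s: successors {u}; ◇¬q ∧ ¬p ∨ p there: u:T. ✓
u: successors {v}; ◇¬q ∧ ¬p ∨ p there: v:F. ✗
v: successors {y}; ◇¬q ∧ ¬p ∨ p there: y:F. ✗
y: successors {z}; ◇¬q ∧ ¬p ∨ p there: z:T. ✓
z: successors {s}; ◇¬q ∧ ¬p ∨ p there: s:T. ✓
— 3 worlds.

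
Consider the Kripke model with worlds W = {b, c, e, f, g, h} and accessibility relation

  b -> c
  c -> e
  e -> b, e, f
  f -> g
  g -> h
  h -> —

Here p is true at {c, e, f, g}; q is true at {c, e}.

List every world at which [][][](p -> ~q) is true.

{f, g, h}

b: successors {c}; [][](p -> ~q) there: c:F. ✗
c: successors {e}; [][](p -> ~q) there: e:F. ✗
e: successors {b, e, f}; [][](p -> ~q) there: b:F, e:F, f:T. ✗
f: successors {g}; [][](p -> ~q) there: g:T. ✓
g: successors {h}; [][](p -> ~q) there: h:T. ✓
h: no successors, so [][][](p -> ~q) holds vacuously. ✓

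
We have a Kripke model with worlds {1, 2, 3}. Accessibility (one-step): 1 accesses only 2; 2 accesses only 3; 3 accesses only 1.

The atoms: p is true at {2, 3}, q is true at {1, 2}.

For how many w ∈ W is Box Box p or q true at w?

1: Box Box p is T, q is T. ✓
2: Box Box p is F, q is T. ✓
3: Box Box p is T, q is F. ✓
Satisfying worlds: {1, 2, 3}.

3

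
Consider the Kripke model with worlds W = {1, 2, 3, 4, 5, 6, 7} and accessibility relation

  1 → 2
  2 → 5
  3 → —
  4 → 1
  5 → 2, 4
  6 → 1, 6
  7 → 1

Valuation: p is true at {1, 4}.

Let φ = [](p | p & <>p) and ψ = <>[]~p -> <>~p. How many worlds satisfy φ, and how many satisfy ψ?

3 and 5

For [](p | p & <>p):
1: successors {2}; p | p & <>p there: 2:F. ✗
2: successors {5}; p | p & <>p there: 5:F. ✗
3: no successors, so [](p | p & <>p) holds vacuously. ✓
4: successors {1}; p | p & <>p there: 1:T. ✓
5: successors {2, 4}; p | p & <>p there: 2:F, 4:T. ✗
6: successors {1, 6}; p | p & <>p there: 1:T, 6:F. ✗
7: successors {1}; p | p & <>p there: 1:T. ✓
— 3 worlds.
For <>[]~p -> <>~p:
1: <>[]~p is T, <>~p is T. ✓
2: <>[]~p is F, <>~p is T. ✓
3: <>[]~p is F, <>~p is F. ✓
4: <>[]~p is T, <>~p is F. ✗
5: <>[]~p is T, <>~p is T. ✓
6: <>[]~p is T, <>~p is T. ✓
7: <>[]~p is T, <>~p is F. ✗
— 5 worlds.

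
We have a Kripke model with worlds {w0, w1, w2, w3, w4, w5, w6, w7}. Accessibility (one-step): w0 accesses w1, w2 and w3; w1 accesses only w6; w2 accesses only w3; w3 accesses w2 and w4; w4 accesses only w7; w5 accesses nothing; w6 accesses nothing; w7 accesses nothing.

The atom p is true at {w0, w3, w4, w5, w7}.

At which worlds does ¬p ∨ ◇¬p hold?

{w0, w1, w2, w3, w6}

w0: ¬p is F, ◇¬p is T. ✓
w1: ¬p is T, ◇¬p is T. ✓
w2: ¬p is T, ◇¬p is F. ✓
w3: ¬p is F, ◇¬p is T. ✓
w4: ¬p is F, ◇¬p is F. ✗
w5: ¬p is F, ◇¬p is F. ✗
w6: ¬p is T, ◇¬p is F. ✓
w7: ¬p is F, ◇¬p is F. ✗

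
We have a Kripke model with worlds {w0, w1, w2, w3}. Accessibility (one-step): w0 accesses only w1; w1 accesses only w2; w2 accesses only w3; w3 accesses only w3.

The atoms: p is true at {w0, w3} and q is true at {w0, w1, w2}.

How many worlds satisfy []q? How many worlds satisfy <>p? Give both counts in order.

For []q:
w0: successors {w1}; q there: w1:T. ✓
w1: successors {w2}; q there: w2:T. ✓
w2: successors {w3}; q there: w3:F. ✗
w3: successors {w3}; q there: w3:F. ✗
— 2 worlds.
For <>p:
w0: successors {w1}; p there: w1:F. ✗
w1: successors {w2}; p there: w2:F. ✗
w2: successors {w3}; p there: w3:T. ✓
w3: successors {w3}; p there: w3:T. ✓
— 2 worlds.

2 and 2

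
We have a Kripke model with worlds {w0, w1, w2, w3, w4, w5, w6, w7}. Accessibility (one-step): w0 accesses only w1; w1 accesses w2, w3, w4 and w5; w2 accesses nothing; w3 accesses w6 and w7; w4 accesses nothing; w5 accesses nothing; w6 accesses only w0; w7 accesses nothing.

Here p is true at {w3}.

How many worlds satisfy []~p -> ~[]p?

4

w0: []~p is T, ~[]p is T. ✓
w1: []~p is F, ~[]p is T. ✓
w2: []~p is T, ~[]p is F. ✗
w3: []~p is T, ~[]p is T. ✓
w4: []~p is T, ~[]p is F. ✗
w5: []~p is T, ~[]p is F. ✗
w6: []~p is T, ~[]p is T. ✓
w7: []~p is T, ~[]p is F. ✗
Satisfying worlds: {w0, w1, w3, w6}.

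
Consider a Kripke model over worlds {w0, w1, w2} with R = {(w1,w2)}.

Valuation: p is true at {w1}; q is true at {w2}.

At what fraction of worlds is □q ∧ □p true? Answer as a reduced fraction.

w0: □q is T, □p is T. ✓
w1: □q is T, □p is F. ✗
w2: □q is T, □p is T. ✓
That's 2 of 3 worlds, so 2/3.

2/3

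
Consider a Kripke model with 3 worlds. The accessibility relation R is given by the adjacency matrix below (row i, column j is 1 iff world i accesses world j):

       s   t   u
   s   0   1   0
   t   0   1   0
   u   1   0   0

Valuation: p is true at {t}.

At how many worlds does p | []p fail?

s: p is F, []p is T. ✓
t: p is T, []p is T. ✓
u: p is F, []p is F. ✗
Satisfying worlds: {s, t}.
So p | []p fails at the other 1 world.

1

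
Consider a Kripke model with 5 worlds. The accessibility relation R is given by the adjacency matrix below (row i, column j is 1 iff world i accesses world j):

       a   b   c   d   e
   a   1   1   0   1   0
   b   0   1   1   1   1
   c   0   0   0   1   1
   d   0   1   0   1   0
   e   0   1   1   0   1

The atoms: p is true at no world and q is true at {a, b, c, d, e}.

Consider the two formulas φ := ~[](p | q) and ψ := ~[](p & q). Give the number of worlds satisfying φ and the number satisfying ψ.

For ~[](p | q):
a: [](p | q) is T. ✗
b: [](p | q) is T. ✗
c: [](p | q) is T. ✗
d: [](p | q) is T. ✗
e: [](p | q) is T. ✗
— 0 worlds.
For ~[](p & q):
a: [](p & q) is F. ✓
b: [](p & q) is F. ✓
c: [](p & q) is F. ✓
d: [](p & q) is F. ✓
e: [](p & q) is F. ✓
— 5 worlds.

0 and 5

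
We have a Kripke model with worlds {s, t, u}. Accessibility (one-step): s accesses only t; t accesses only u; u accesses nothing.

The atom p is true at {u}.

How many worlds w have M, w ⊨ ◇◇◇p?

s: successors {t}; ◇◇p there: t:F. ✗
t: successors {u}; ◇◇p there: u:F. ✗
u: no successors, so ◇◇◇p fails. ✗
Satisfying worlds: ∅.

0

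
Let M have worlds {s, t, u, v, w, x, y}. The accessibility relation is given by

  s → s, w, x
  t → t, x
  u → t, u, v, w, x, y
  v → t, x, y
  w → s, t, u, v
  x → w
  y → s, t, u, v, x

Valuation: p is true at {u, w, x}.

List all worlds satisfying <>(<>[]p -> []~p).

s: successors {s, w, x}; <>[]p -> []~p there: s:F, w:T, x:T. ✓
t: successors {t, x}; <>[]p -> []~p there: t:F, x:T. ✓
u: successors {t, u, v, w, x, y}; <>[]p -> []~p there: t:F, u:F, v:F, w:T, x:T, y:F. ✓
v: successors {t, x, y}; <>[]p -> []~p there: t:F, x:T, y:F. ✓
w: successors {s, t, u, v}; <>[]p -> []~p there: s:F, t:F, u:F, v:F. ✗
x: successors {w}; <>[]p -> []~p there: w:T. ✓
y: successors {s, t, u, v, x}; <>[]p -> []~p there: s:F, t:F, u:F, v:F, x:T. ✓

{s, t, u, v, x, y}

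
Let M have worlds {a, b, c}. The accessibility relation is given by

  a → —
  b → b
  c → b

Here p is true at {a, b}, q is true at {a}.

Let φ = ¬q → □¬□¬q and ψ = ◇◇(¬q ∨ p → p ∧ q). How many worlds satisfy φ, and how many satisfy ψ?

1 and 0

For ¬q → □¬□¬q:
a: ¬q is F, □¬□¬q is T. ✓
b: ¬q is T, □¬□¬q is F. ✗
c: ¬q is T, □¬□¬q is F. ✗
— 1 world.
For ◇◇(¬q ∨ p → p ∧ q):
a: no successors, so ◇◇(¬q ∨ p → p ∧ q) fails. ✗
b: successors {b}; ◇(¬q ∨ p → p ∧ q) there: b:F. ✗
c: successors {b}; ◇(¬q ∨ p → p ∧ q) there: b:F. ✗
— 0 worlds.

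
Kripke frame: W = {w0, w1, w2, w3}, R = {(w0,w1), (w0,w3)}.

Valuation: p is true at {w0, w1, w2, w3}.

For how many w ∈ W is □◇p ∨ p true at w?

4

w0: □◇p is F, p is T. ✓
w1: □◇p is T, p is T. ✓
w2: □◇p is T, p is T. ✓
w3: □◇p is T, p is T. ✓
Satisfying worlds: {w0, w1, w2, w3}.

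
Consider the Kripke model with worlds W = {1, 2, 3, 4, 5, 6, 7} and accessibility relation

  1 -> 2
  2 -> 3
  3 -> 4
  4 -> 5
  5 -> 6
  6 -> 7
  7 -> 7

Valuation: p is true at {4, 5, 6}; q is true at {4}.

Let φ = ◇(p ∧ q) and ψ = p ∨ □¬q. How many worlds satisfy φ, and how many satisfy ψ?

1 and 6

For ◇(p ∧ q):
1: successors {2}; p ∧ q there: 2:F. ✗
2: successors {3}; p ∧ q there: 3:F. ✗
3: successors {4}; p ∧ q there: 4:T. ✓
4: successors {5}; p ∧ q there: 5:F. ✗
5: successors {6}; p ∧ q there: 6:F. ✗
6: successors {7}; p ∧ q there: 7:F. ✗
7: successors {7}; p ∧ q there: 7:F. ✗
— 1 world.
For p ∨ □¬q:
1: p is F, □¬q is T. ✓
2: p is F, □¬q is T. ✓
3: p is F, □¬q is F. ✗
4: p is T, □¬q is T. ✓
5: p is T, □¬q is T. ✓
6: p is T, □¬q is T. ✓
7: p is F, □¬q is T. ✓
— 6 worlds.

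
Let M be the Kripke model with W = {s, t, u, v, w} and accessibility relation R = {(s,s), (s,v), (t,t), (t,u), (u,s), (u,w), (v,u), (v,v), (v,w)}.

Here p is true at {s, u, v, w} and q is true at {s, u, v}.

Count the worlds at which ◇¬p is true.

s: successors {s, v}; ¬p there: s:F, v:F. ✗
t: successors {t, u}; ¬p there: t:T, u:F. ✓
u: successors {s, w}; ¬p there: s:F, w:F. ✗
v: successors {u, v, w}; ¬p there: u:F, v:F, w:F. ✗
w: no successors, so ◇¬p fails. ✗
Satisfying worlds: {t}.

1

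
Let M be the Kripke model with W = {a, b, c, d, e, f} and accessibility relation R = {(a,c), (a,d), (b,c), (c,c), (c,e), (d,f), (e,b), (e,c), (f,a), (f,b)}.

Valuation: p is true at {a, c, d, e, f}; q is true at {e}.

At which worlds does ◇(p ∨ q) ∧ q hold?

a: ◇(p ∨ q) is T, q is F. ✗
b: ◇(p ∨ q) is T, q is F. ✗
c: ◇(p ∨ q) is T, q is F. ✗
d: ◇(p ∨ q) is T, q is F. ✗
e: ◇(p ∨ q) is T, q is T. ✓
f: ◇(p ∨ q) is T, q is F. ✗

{e}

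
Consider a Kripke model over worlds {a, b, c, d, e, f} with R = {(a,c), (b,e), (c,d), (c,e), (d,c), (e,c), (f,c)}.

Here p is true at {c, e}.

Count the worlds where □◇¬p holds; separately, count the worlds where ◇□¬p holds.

4 and 0

For □◇¬p:
a: successors {c}; ◇¬p there: c:T. ✓
b: successors {e}; ◇¬p there: e:F. ✗
c: successors {d, e}; ◇¬p there: d:F, e:F. ✗
d: successors {c}; ◇¬p there: c:T. ✓
e: successors {c}; ◇¬p there: c:T. ✓
f: successors {c}; ◇¬p there: c:T. ✓
— 4 worlds.
For ◇□¬p:
a: successors {c}; □¬p there: c:F. ✗
b: successors {e}; □¬p there: e:F. ✗
c: successors {d, e}; □¬p there: d:F, e:F. ✗
d: successors {c}; □¬p there: c:F. ✗
e: successors {c}; □¬p there: c:F. ✗
f: successors {c}; □¬p there: c:F. ✗
— 0 worlds.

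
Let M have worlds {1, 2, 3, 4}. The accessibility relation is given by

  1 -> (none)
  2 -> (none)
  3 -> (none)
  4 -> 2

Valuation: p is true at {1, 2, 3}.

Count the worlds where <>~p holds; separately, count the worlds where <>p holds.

For <>~p:
1: no successors, so <>~p fails. ✗
2: no successors, so <>~p fails. ✗
3: no successors, so <>~p fails. ✗
4: successors {2}; ~p there: 2:F. ✗
— 0 worlds.
For <>p:
1: no successors, so <>p fails. ✗
2: no successors, so <>p fails. ✗
3: no successors, so <>p fails. ✗
4: successors {2}; p there: 2:T. ✓
— 1 world.

0 and 1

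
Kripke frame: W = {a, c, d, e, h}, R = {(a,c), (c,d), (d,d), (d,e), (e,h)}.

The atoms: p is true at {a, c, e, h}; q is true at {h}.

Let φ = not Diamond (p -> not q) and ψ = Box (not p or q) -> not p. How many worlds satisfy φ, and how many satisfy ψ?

For not Diamond (p -> not q):
a: Diamond (p -> not q) is T. ✗
c: Diamond (p -> not q) is T. ✗
d: Diamond (p -> not q) is T. ✗
e: Diamond (p -> not q) is F. ✓
h: Diamond (p -> not q) is F. ✓
— 2 worlds.
For Box (not p or q) -> not p:
a: Box (not p or q) is F, not p is F. ✓
c: Box (not p or q) is T, not p is F. ✗
d: Box (not p or q) is F, not p is T. ✓
e: Box (not p or q) is T, not p is F. ✗
h: Box (not p or q) is T, not p is F. ✗
— 2 worlds.

2 and 2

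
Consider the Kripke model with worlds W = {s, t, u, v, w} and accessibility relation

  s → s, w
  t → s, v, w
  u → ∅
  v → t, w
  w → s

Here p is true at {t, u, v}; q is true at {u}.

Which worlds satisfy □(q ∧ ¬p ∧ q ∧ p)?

s: successors {s, w}; q ∧ ¬p ∧ q ∧ p there: s:F, w:F. ✗
t: successors {s, v, w}; q ∧ ¬p ∧ q ∧ p there: s:F, v:F, w:F. ✗
u: no successors, so □(q ∧ ¬p ∧ q ∧ p) holds vacuously. ✓
v: successors {t, w}; q ∧ ¬p ∧ q ∧ p there: t:F, w:F. ✗
w: successors {s}; q ∧ ¬p ∧ q ∧ p there: s:F. ✗

{u}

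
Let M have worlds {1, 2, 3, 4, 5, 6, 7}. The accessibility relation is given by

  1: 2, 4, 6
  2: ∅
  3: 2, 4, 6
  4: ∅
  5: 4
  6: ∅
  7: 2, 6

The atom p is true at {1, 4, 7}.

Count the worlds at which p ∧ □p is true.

1: p is T, □p is F. ✗
2: p is F, □p is T. ✗
3: p is F, □p is F. ✗
4: p is T, □p is T. ✓
5: p is F, □p is T. ✗
6: p is F, □p is T. ✗
7: p is T, □p is F. ✗
Satisfying worlds: {4}.

1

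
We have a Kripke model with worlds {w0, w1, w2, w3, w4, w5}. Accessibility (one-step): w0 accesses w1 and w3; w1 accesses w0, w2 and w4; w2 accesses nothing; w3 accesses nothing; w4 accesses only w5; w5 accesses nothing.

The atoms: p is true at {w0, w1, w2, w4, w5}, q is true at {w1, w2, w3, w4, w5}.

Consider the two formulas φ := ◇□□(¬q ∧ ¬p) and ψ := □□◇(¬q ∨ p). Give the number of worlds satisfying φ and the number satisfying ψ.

3 and 4

For ◇□□(¬q ∧ ¬p):
w0: successors {w1, w3}; □□(¬q ∧ ¬p) there: w1:F, w3:T. ✓
w1: successors {w0, w2, w4}; □□(¬q ∧ ¬p) there: w0:F, w2:T, w4:T. ✓
w2: no successors, so ◇□□(¬q ∧ ¬p) fails. ✗
w3: no successors, so ◇□□(¬q ∧ ¬p) fails. ✗
w4: successors {w5}; □□(¬q ∧ ¬p) there: w5:T. ✓
w5: no successors, so ◇□□(¬q ∧ ¬p) fails. ✗
— 3 worlds.
For □□◇(¬q ∨ p):
w0: successors {w1, w3}; □◇(¬q ∨ p) there: w1:F, w3:T. ✗
w1: successors {w0, w2, w4}; □◇(¬q ∨ p) there: w0:F, w2:T, w4:F. ✗
w2: no successors, so □□◇(¬q ∨ p) holds vacuously. ✓
w3: no successors, so □□◇(¬q ∨ p) holds vacuously. ✓
w4: successors {w5}; □◇(¬q ∨ p) there: w5:T. ✓
w5: no successors, so □□◇(¬q ∨ p) holds vacuously. ✓
— 4 worlds.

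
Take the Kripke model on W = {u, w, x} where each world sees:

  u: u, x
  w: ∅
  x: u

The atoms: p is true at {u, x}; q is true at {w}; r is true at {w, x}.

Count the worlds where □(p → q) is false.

u: successors {u, x}; p → q there: u:F, x:F. ✗
w: no successors, so □(p → q) holds vacuously. ✓
x: successors {u}; p → q there: u:F. ✗
Satisfying worlds: {w}.
So □(p → q) fails at the other 2 worlds.

2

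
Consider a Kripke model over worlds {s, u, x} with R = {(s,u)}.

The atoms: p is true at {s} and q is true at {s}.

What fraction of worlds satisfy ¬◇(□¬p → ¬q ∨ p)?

2/3

s: ◇(□¬p → ¬q ∨ p) is T. ✗
u: ◇(□¬p → ¬q ∨ p) is F. ✓
x: ◇(□¬p → ¬q ∨ p) is F. ✓
That's 2 of 3 worlds, so 2/3.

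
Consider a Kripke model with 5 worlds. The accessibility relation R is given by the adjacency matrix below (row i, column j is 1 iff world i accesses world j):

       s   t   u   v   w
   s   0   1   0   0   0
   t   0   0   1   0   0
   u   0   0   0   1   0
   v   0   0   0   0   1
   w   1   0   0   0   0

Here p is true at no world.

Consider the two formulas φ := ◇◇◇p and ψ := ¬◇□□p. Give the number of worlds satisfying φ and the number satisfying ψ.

For ◇◇◇p:
s: successors {t}; ◇◇p there: t:F. ✗
t: successors {u}; ◇◇p there: u:F. ✗
u: successors {v}; ◇◇p there: v:F. ✗
v: successors {w}; ◇◇p there: w:F. ✗
w: successors {s}; ◇◇p there: s:F. ✗
— 0 worlds.
For ¬◇□□p:
s: ◇□□p is F. ✓
t: ◇□□p is F. ✓
u: ◇□□p is F. ✓
v: ◇□□p is F. ✓
w: ◇□□p is F. ✓
— 5 worlds.

0 and 5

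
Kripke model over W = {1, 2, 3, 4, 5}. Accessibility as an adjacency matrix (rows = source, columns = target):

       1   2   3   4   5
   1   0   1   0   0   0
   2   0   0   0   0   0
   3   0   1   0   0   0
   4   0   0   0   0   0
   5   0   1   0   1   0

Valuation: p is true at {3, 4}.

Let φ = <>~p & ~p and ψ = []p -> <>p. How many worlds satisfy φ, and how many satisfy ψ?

For <>~p & ~p:
1: <>~p is T, ~p is T. ✓
2: <>~p is F, ~p is T. ✗
3: <>~p is T, ~p is F. ✗
4: <>~p is F, ~p is F. ✗
5: <>~p is T, ~p is T. ✓
— 2 worlds.
For []p -> <>p:
1: []p is F, <>p is F. ✓
2: []p is T, <>p is F. ✗
3: []p is F, <>p is F. ✓
4: []p is T, <>p is F. ✗
5: []p is F, <>p is T. ✓
— 3 worlds.

2 and 3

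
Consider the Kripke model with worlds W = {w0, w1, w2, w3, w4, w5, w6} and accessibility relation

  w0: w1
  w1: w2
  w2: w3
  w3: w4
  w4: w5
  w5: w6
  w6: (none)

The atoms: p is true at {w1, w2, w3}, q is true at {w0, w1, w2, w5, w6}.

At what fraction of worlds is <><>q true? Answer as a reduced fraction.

3/7

w0: successors {w1}; <>q there: w1:T. ✓
w1: successors {w2}; <>q there: w2:F. ✗
w2: successors {w3}; <>q there: w3:F. ✗
w3: successors {w4}; <>q there: w4:T. ✓
w4: successors {w5}; <>q there: w5:T. ✓
w5: successors {w6}; <>q there: w6:F. ✗
w6: no successors, so <><>q fails. ✗
That's 3 of 7 worlds, so 3/7.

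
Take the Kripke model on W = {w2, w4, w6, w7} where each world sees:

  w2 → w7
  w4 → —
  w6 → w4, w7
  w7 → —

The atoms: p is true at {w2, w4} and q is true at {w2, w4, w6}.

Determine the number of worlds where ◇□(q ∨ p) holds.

2

w2: successors {w7}; □(q ∨ p) there: w7:T. ✓
w4: no successors, so ◇□(q ∨ p) fails. ✗
w6: successors {w4, w7}; □(q ∨ p) there: w4:T, w7:T. ✓
w7: no successors, so ◇□(q ∨ p) fails. ✗
Satisfying worlds: {w2, w6}.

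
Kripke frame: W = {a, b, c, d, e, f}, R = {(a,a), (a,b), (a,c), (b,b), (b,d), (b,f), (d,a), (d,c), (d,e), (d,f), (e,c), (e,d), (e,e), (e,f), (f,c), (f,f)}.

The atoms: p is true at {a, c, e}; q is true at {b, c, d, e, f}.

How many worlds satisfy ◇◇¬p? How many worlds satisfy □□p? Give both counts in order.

For ◇◇¬p:
a: successors {a, b, c}; ◇¬p there: a:T, b:T, c:F. ✓
b: successors {b, d, f}; ◇¬p there: b:T, d:T, f:T. ✓
c: no successors, so ◇◇¬p fails. ✗
d: successors {a, c, e, f}; ◇¬p there: a:T, c:F, e:T, f:T. ✓
e: successors {c, d, e, f}; ◇¬p there: c:F, d:T, e:T, f:T. ✓
f: successors {c, f}; ◇¬p there: c:F, f:T. ✓
— 5 worlds.
For □□p:
a: successors {a, b, c}; □p there: a:F, b:F, c:T. ✗
b: successors {b, d, f}; □p there: b:F, d:F, f:F. ✗
c: no successors, so □□p holds vacuously. ✓
d: successors {a, c, e, f}; □p there: a:F, c:T, e:F, f:F. ✗
e: successors {c, d, e, f}; □p there: c:T, d:F, e:F, f:F. ✗
f: successors {c, f}; □p there: c:T, f:F. ✗
— 1 world.

5 and 1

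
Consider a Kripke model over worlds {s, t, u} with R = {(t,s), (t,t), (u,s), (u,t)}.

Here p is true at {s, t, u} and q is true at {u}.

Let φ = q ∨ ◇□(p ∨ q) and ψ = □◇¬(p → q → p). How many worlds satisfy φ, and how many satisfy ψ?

2 and 1

For q ∨ ◇□(p ∨ q):
s: q is F, ◇□(p ∨ q) is F. ✗
t: q is F, ◇□(p ∨ q) is T. ✓
u: q is T, ◇□(p ∨ q) is T. ✓
— 2 worlds.
For □◇¬(p → q → p):
s: no successors, so □◇¬(p → q → p) holds vacuously. ✓
t: successors {s, t}; ◇¬(p → q → p) there: s:F, t:F. ✗
u: successors {s, t}; ◇¬(p → q → p) there: s:F, t:F. ✗
— 1 world.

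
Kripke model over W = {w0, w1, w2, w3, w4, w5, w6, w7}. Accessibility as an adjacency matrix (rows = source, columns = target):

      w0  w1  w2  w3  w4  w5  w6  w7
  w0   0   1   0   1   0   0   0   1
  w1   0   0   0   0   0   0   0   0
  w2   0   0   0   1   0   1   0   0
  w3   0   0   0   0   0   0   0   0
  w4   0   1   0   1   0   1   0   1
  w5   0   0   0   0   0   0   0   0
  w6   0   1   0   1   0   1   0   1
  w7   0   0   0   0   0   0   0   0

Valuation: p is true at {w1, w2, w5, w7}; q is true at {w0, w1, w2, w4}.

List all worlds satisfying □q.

w0: successors {w1, w3, w7}; q there: w1:T, w3:F, w7:F. ✗
w1: no successors, so □q holds vacuously. ✓
w2: successors {w3, w5}; q there: w3:F, w5:F. ✗
w3: no successors, so □q holds vacuously. ✓
w4: successors {w1, w3, w5, w7}; q there: w1:T, w3:F, w5:F, w7:F. ✗
w5: no successors, so □q holds vacuously. ✓
w6: successors {w1, w3, w5, w7}; q there: w1:T, w3:F, w5:F, w7:F. ✗
w7: no successors, so □q holds vacuously. ✓

{w1, w3, w5, w7}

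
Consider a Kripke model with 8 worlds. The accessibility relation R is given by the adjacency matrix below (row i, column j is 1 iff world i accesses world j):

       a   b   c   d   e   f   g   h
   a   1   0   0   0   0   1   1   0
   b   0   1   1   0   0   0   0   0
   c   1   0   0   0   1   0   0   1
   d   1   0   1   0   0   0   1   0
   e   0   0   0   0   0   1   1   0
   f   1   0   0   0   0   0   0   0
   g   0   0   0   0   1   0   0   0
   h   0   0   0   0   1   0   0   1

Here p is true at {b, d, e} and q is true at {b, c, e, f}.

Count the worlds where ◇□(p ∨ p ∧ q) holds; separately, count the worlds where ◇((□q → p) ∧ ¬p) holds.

3 and 7

For ◇□(p ∨ p ∧ q):
a: successors {a, f, g}; □(p ∨ p ∧ q) there: a:F, f:F, g:T. ✓
b: successors {b, c}; □(p ∨ p ∧ q) there: b:F, c:F. ✗
c: successors {a, e, h}; □(p ∨ p ∧ q) there: a:F, e:F, h:F. ✗
d: successors {a, c, g}; □(p ∨ p ∧ q) there: a:F, c:F, g:T. ✓
e: successors {f, g}; □(p ∨ p ∧ q) there: f:F, g:T. ✓
f: successors {a}; □(p ∨ p ∧ q) there: a:F. ✗
g: successors {e}; □(p ∨ p ∧ q) there: e:F. ✗
h: successors {e, h}; □(p ∨ p ∧ q) there: e:F, h:F. ✗
— 3 worlds.
For ◇((□q → p) ∧ ¬p):
a: successors {a, f, g}; (□q → p) ∧ ¬p there: a:T, f:T, g:F. ✓
b: successors {b, c}; (□q → p) ∧ ¬p there: b:F, c:T. ✓
c: successors {a, e, h}; (□q → p) ∧ ¬p there: a:T, e:F, h:T. ✓
d: successors {a, c, g}; (□q → p) ∧ ¬p there: a:T, c:T, g:F. ✓
e: successors {f, g}; (□q → p) ∧ ¬p there: f:T, g:F. ✓
f: successors {a}; (□q → p) ∧ ¬p there: a:T. ✓
g: successors {e}; (□q → p) ∧ ¬p there: e:F. ✗
h: successors {e, h}; (□q → p) ∧ ¬p there: e:F, h:T. ✓
— 7 worlds.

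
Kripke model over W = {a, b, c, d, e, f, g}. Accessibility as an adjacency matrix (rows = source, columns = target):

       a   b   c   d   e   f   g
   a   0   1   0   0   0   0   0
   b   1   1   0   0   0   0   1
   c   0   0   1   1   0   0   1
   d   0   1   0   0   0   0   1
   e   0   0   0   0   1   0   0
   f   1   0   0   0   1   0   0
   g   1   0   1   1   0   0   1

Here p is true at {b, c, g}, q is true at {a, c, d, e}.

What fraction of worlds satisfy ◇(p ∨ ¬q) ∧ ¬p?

a: ◇(p ∨ ¬q) is T, ¬p is T. ✓
b: ◇(p ∨ ¬q) is T, ¬p is F. ✗
c: ◇(p ∨ ¬q) is T, ¬p is F. ✗
d: ◇(p ∨ ¬q) is T, ¬p is T. ✓
e: ◇(p ∨ ¬q) is F, ¬p is T. ✗
f: ◇(p ∨ ¬q) is F, ¬p is T. ✗
g: ◇(p ∨ ¬q) is T, ¬p is F. ✗
That's 2 of 7 worlds, so 2/7.

2/7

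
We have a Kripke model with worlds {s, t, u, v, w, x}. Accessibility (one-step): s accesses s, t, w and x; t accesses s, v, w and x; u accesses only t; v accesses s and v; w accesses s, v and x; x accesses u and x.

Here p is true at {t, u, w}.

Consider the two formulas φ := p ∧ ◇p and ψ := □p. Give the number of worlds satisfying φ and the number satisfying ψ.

2 and 1

For p ∧ ◇p:
s: p is F, ◇p is T. ✗
t: p is T, ◇p is T. ✓
u: p is T, ◇p is T. ✓
v: p is F, ◇p is F. ✗
w: p is T, ◇p is F. ✗
x: p is F, ◇p is T. ✗
— 2 worlds.
For □p:
s: successors {s, t, w, x}; p there: s:F, t:T, w:T, x:F. ✗
t: successors {s, v, w, x}; p there: s:F, v:F, w:T, x:F. ✗
u: successors {t}; p there: t:T. ✓
v: successors {s, v}; p there: s:F, v:F. ✗
w: successors {s, v, x}; p there: s:F, v:F, x:F. ✗
x: successors {u, x}; p there: u:T, x:F. ✗
— 1 world.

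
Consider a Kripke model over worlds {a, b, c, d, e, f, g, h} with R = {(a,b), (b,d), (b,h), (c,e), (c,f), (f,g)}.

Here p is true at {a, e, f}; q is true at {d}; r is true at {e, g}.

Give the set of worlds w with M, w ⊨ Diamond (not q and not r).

{a, b, c}

a: successors {b}; not q and not r there: b:T. ✓
b: successors {d, h}; not q and not r there: d:F, h:T. ✓
c: successors {e, f}; not q and not r there: e:F, f:T. ✓
d: no successors, so Diamond (not q and not r) fails. ✗
e: no successors, so Diamond (not q and not r) fails. ✗
f: successors {g}; not q and not r there: g:F. ✗
g: no successors, so Diamond (not q and not r) fails. ✗
h: no successors, so Diamond (not q and not r) fails. ✗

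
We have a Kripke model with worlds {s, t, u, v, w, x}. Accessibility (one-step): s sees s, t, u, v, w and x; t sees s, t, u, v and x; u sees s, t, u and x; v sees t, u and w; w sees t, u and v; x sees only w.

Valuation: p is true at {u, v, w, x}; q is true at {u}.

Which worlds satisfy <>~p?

{s, t, u, v, w}

s: successors {s, t, u, v, w, x}; ~p there: s:T, t:T, u:F, v:F, w:F, x:F. ✓
t: successors {s, t, u, v, x}; ~p there: s:T, t:T, u:F, v:F, x:F. ✓
u: successors {s, t, u, x}; ~p there: s:T, t:T, u:F, x:F. ✓
v: successors {t, u, w}; ~p there: t:T, u:F, w:F. ✓
w: successors {t, u, v}; ~p there: t:T, u:F, v:F. ✓
x: successors {w}; ~p there: w:F. ✗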